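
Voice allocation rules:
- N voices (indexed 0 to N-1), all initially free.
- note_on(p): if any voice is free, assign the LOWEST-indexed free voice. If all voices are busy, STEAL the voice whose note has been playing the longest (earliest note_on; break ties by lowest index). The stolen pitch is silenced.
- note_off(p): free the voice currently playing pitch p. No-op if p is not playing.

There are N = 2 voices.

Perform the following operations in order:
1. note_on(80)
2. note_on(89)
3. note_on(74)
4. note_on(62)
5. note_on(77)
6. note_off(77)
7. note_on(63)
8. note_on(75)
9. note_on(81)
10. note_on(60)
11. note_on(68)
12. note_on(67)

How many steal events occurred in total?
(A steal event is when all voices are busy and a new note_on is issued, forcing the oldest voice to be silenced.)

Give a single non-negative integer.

Op 1: note_on(80): voice 0 is free -> assigned | voices=[80 -]
Op 2: note_on(89): voice 1 is free -> assigned | voices=[80 89]
Op 3: note_on(74): all voices busy, STEAL voice 0 (pitch 80, oldest) -> assign | voices=[74 89]
Op 4: note_on(62): all voices busy, STEAL voice 1 (pitch 89, oldest) -> assign | voices=[74 62]
Op 5: note_on(77): all voices busy, STEAL voice 0 (pitch 74, oldest) -> assign | voices=[77 62]
Op 6: note_off(77): free voice 0 | voices=[- 62]
Op 7: note_on(63): voice 0 is free -> assigned | voices=[63 62]
Op 8: note_on(75): all voices busy, STEAL voice 1 (pitch 62, oldest) -> assign | voices=[63 75]
Op 9: note_on(81): all voices busy, STEAL voice 0 (pitch 63, oldest) -> assign | voices=[81 75]
Op 10: note_on(60): all voices busy, STEAL voice 1 (pitch 75, oldest) -> assign | voices=[81 60]
Op 11: note_on(68): all voices busy, STEAL voice 0 (pitch 81, oldest) -> assign | voices=[68 60]
Op 12: note_on(67): all voices busy, STEAL voice 1 (pitch 60, oldest) -> assign | voices=[68 67]

Answer: 8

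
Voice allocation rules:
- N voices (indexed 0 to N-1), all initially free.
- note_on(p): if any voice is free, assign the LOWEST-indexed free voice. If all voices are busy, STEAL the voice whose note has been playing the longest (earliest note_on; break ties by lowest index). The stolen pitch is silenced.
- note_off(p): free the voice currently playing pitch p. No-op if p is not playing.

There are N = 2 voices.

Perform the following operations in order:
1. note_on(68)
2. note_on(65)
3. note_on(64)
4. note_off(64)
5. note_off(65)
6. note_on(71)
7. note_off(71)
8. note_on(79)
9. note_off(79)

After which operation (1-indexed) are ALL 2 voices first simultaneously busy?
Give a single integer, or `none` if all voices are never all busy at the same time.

Answer: 2

Derivation:
Op 1: note_on(68): voice 0 is free -> assigned | voices=[68 -]
Op 2: note_on(65): voice 1 is free -> assigned | voices=[68 65]
Op 3: note_on(64): all voices busy, STEAL voice 0 (pitch 68, oldest) -> assign | voices=[64 65]
Op 4: note_off(64): free voice 0 | voices=[- 65]
Op 5: note_off(65): free voice 1 | voices=[- -]
Op 6: note_on(71): voice 0 is free -> assigned | voices=[71 -]
Op 7: note_off(71): free voice 0 | voices=[- -]
Op 8: note_on(79): voice 0 is free -> assigned | voices=[79 -]
Op 9: note_off(79): free voice 0 | voices=[- -]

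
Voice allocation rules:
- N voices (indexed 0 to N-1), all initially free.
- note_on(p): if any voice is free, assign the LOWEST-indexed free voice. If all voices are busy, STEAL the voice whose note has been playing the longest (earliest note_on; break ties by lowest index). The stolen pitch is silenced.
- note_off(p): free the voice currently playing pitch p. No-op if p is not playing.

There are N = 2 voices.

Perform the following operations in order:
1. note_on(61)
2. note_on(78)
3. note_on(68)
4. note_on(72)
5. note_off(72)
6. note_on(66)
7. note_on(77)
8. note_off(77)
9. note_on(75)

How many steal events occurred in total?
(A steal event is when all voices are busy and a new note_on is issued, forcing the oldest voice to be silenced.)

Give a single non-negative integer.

Answer: 3

Derivation:
Op 1: note_on(61): voice 0 is free -> assigned | voices=[61 -]
Op 2: note_on(78): voice 1 is free -> assigned | voices=[61 78]
Op 3: note_on(68): all voices busy, STEAL voice 0 (pitch 61, oldest) -> assign | voices=[68 78]
Op 4: note_on(72): all voices busy, STEAL voice 1 (pitch 78, oldest) -> assign | voices=[68 72]
Op 5: note_off(72): free voice 1 | voices=[68 -]
Op 6: note_on(66): voice 1 is free -> assigned | voices=[68 66]
Op 7: note_on(77): all voices busy, STEAL voice 0 (pitch 68, oldest) -> assign | voices=[77 66]
Op 8: note_off(77): free voice 0 | voices=[- 66]
Op 9: note_on(75): voice 0 is free -> assigned | voices=[75 66]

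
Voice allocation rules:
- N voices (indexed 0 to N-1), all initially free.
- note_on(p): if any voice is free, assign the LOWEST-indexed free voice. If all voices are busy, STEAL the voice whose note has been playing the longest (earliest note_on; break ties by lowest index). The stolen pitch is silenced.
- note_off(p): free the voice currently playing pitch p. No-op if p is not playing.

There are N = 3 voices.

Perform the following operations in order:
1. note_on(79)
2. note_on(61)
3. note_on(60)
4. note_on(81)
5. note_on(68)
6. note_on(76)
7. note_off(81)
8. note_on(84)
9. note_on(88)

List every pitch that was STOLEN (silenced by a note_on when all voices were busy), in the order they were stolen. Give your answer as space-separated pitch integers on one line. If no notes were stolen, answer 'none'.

Op 1: note_on(79): voice 0 is free -> assigned | voices=[79 - -]
Op 2: note_on(61): voice 1 is free -> assigned | voices=[79 61 -]
Op 3: note_on(60): voice 2 is free -> assigned | voices=[79 61 60]
Op 4: note_on(81): all voices busy, STEAL voice 0 (pitch 79, oldest) -> assign | voices=[81 61 60]
Op 5: note_on(68): all voices busy, STEAL voice 1 (pitch 61, oldest) -> assign | voices=[81 68 60]
Op 6: note_on(76): all voices busy, STEAL voice 2 (pitch 60, oldest) -> assign | voices=[81 68 76]
Op 7: note_off(81): free voice 0 | voices=[- 68 76]
Op 8: note_on(84): voice 0 is free -> assigned | voices=[84 68 76]
Op 9: note_on(88): all voices busy, STEAL voice 1 (pitch 68, oldest) -> assign | voices=[84 88 76]

Answer: 79 61 60 68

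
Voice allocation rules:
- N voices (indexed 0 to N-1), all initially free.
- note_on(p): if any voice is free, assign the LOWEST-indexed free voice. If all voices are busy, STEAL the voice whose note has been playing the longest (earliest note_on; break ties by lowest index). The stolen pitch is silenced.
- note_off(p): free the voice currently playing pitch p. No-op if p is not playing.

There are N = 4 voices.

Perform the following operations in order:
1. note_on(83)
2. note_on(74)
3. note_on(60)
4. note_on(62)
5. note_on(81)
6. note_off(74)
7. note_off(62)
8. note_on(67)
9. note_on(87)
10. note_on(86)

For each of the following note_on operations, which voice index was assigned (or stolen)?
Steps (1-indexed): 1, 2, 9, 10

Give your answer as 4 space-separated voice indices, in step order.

Op 1: note_on(83): voice 0 is free -> assigned | voices=[83 - - -]
Op 2: note_on(74): voice 1 is free -> assigned | voices=[83 74 - -]
Op 3: note_on(60): voice 2 is free -> assigned | voices=[83 74 60 -]
Op 4: note_on(62): voice 3 is free -> assigned | voices=[83 74 60 62]
Op 5: note_on(81): all voices busy, STEAL voice 0 (pitch 83, oldest) -> assign | voices=[81 74 60 62]
Op 6: note_off(74): free voice 1 | voices=[81 - 60 62]
Op 7: note_off(62): free voice 3 | voices=[81 - 60 -]
Op 8: note_on(67): voice 1 is free -> assigned | voices=[81 67 60 -]
Op 9: note_on(87): voice 3 is free -> assigned | voices=[81 67 60 87]
Op 10: note_on(86): all voices busy, STEAL voice 2 (pitch 60, oldest) -> assign | voices=[81 67 86 87]

Answer: 0 1 3 2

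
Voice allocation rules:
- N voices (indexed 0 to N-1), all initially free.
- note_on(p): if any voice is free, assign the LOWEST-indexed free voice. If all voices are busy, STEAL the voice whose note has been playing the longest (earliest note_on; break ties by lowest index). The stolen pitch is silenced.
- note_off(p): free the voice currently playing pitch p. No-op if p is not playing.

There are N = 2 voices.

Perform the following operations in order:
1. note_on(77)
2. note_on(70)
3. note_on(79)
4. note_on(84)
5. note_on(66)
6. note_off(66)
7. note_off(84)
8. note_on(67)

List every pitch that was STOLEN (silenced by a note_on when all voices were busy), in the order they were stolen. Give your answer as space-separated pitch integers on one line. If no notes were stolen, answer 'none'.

Op 1: note_on(77): voice 0 is free -> assigned | voices=[77 -]
Op 2: note_on(70): voice 1 is free -> assigned | voices=[77 70]
Op 3: note_on(79): all voices busy, STEAL voice 0 (pitch 77, oldest) -> assign | voices=[79 70]
Op 4: note_on(84): all voices busy, STEAL voice 1 (pitch 70, oldest) -> assign | voices=[79 84]
Op 5: note_on(66): all voices busy, STEAL voice 0 (pitch 79, oldest) -> assign | voices=[66 84]
Op 6: note_off(66): free voice 0 | voices=[- 84]
Op 7: note_off(84): free voice 1 | voices=[- -]
Op 8: note_on(67): voice 0 is free -> assigned | voices=[67 -]

Answer: 77 70 79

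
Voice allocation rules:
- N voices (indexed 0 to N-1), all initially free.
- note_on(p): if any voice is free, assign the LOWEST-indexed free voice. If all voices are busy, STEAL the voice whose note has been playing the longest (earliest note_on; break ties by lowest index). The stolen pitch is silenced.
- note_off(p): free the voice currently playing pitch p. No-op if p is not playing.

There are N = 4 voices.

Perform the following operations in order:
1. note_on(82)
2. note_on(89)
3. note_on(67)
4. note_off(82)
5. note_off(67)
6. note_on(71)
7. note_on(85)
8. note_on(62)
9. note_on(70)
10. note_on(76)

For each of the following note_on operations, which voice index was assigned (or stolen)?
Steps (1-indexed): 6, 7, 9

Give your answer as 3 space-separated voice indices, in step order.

Answer: 0 2 1

Derivation:
Op 1: note_on(82): voice 0 is free -> assigned | voices=[82 - - -]
Op 2: note_on(89): voice 1 is free -> assigned | voices=[82 89 - -]
Op 3: note_on(67): voice 2 is free -> assigned | voices=[82 89 67 -]
Op 4: note_off(82): free voice 0 | voices=[- 89 67 -]
Op 5: note_off(67): free voice 2 | voices=[- 89 - -]
Op 6: note_on(71): voice 0 is free -> assigned | voices=[71 89 - -]
Op 7: note_on(85): voice 2 is free -> assigned | voices=[71 89 85 -]
Op 8: note_on(62): voice 3 is free -> assigned | voices=[71 89 85 62]
Op 9: note_on(70): all voices busy, STEAL voice 1 (pitch 89, oldest) -> assign | voices=[71 70 85 62]
Op 10: note_on(76): all voices busy, STEAL voice 0 (pitch 71, oldest) -> assign | voices=[76 70 85 62]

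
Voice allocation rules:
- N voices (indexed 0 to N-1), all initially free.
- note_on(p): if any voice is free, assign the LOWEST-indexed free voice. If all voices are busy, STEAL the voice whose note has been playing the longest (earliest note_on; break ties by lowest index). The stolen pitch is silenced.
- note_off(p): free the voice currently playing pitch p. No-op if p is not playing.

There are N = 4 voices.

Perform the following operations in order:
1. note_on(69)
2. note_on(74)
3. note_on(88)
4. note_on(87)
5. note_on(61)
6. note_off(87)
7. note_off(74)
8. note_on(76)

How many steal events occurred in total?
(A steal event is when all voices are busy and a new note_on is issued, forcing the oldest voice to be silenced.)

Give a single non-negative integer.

Op 1: note_on(69): voice 0 is free -> assigned | voices=[69 - - -]
Op 2: note_on(74): voice 1 is free -> assigned | voices=[69 74 - -]
Op 3: note_on(88): voice 2 is free -> assigned | voices=[69 74 88 -]
Op 4: note_on(87): voice 3 is free -> assigned | voices=[69 74 88 87]
Op 5: note_on(61): all voices busy, STEAL voice 0 (pitch 69, oldest) -> assign | voices=[61 74 88 87]
Op 6: note_off(87): free voice 3 | voices=[61 74 88 -]
Op 7: note_off(74): free voice 1 | voices=[61 - 88 -]
Op 8: note_on(76): voice 1 is free -> assigned | voices=[61 76 88 -]

Answer: 1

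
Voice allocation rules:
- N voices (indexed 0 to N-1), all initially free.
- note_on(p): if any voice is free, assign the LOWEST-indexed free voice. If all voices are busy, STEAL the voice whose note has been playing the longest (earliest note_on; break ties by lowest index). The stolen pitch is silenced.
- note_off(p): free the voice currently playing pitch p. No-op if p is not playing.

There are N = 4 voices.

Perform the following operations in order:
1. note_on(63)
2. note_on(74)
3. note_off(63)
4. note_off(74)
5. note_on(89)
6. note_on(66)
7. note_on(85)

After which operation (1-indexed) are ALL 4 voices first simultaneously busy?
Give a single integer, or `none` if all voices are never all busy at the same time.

Op 1: note_on(63): voice 0 is free -> assigned | voices=[63 - - -]
Op 2: note_on(74): voice 1 is free -> assigned | voices=[63 74 - -]
Op 3: note_off(63): free voice 0 | voices=[- 74 - -]
Op 4: note_off(74): free voice 1 | voices=[- - - -]
Op 5: note_on(89): voice 0 is free -> assigned | voices=[89 - - -]
Op 6: note_on(66): voice 1 is free -> assigned | voices=[89 66 - -]
Op 7: note_on(85): voice 2 is free -> assigned | voices=[89 66 85 -]

Answer: none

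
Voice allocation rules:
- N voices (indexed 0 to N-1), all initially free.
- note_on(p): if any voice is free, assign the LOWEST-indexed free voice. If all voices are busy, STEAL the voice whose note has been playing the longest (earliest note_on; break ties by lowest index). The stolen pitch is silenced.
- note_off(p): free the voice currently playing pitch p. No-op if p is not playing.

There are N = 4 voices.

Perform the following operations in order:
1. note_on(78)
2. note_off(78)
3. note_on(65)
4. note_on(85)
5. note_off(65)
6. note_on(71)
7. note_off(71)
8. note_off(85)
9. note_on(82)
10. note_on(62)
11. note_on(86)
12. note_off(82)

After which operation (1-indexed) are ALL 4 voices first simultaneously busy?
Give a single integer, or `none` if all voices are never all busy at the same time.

Op 1: note_on(78): voice 0 is free -> assigned | voices=[78 - - -]
Op 2: note_off(78): free voice 0 | voices=[- - - -]
Op 3: note_on(65): voice 0 is free -> assigned | voices=[65 - - -]
Op 4: note_on(85): voice 1 is free -> assigned | voices=[65 85 - -]
Op 5: note_off(65): free voice 0 | voices=[- 85 - -]
Op 6: note_on(71): voice 0 is free -> assigned | voices=[71 85 - -]
Op 7: note_off(71): free voice 0 | voices=[- 85 - -]
Op 8: note_off(85): free voice 1 | voices=[- - - -]
Op 9: note_on(82): voice 0 is free -> assigned | voices=[82 - - -]
Op 10: note_on(62): voice 1 is free -> assigned | voices=[82 62 - -]
Op 11: note_on(86): voice 2 is free -> assigned | voices=[82 62 86 -]
Op 12: note_off(82): free voice 0 | voices=[- 62 86 -]

Answer: none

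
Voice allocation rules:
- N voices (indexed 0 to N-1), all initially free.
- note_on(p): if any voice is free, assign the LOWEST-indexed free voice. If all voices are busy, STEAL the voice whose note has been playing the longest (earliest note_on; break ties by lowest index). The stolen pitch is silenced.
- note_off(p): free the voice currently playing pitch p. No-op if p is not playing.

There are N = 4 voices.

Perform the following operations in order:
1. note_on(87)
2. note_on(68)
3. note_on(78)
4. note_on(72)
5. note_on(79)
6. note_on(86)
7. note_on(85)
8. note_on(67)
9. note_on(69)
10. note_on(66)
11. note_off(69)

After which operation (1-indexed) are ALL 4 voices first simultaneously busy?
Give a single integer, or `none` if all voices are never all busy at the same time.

Answer: 4

Derivation:
Op 1: note_on(87): voice 0 is free -> assigned | voices=[87 - - -]
Op 2: note_on(68): voice 1 is free -> assigned | voices=[87 68 - -]
Op 3: note_on(78): voice 2 is free -> assigned | voices=[87 68 78 -]
Op 4: note_on(72): voice 3 is free -> assigned | voices=[87 68 78 72]
Op 5: note_on(79): all voices busy, STEAL voice 0 (pitch 87, oldest) -> assign | voices=[79 68 78 72]
Op 6: note_on(86): all voices busy, STEAL voice 1 (pitch 68, oldest) -> assign | voices=[79 86 78 72]
Op 7: note_on(85): all voices busy, STEAL voice 2 (pitch 78, oldest) -> assign | voices=[79 86 85 72]
Op 8: note_on(67): all voices busy, STEAL voice 3 (pitch 72, oldest) -> assign | voices=[79 86 85 67]
Op 9: note_on(69): all voices busy, STEAL voice 0 (pitch 79, oldest) -> assign | voices=[69 86 85 67]
Op 10: note_on(66): all voices busy, STEAL voice 1 (pitch 86, oldest) -> assign | voices=[69 66 85 67]
Op 11: note_off(69): free voice 0 | voices=[- 66 85 67]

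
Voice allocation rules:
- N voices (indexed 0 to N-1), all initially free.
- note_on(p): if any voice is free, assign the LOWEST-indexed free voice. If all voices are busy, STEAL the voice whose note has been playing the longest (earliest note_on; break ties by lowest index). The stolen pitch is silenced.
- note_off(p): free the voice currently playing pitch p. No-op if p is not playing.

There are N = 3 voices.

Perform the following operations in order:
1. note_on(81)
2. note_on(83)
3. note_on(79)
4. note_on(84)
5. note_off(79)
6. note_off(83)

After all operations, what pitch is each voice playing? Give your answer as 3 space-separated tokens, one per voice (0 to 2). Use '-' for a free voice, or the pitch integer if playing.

Op 1: note_on(81): voice 0 is free -> assigned | voices=[81 - -]
Op 2: note_on(83): voice 1 is free -> assigned | voices=[81 83 -]
Op 3: note_on(79): voice 2 is free -> assigned | voices=[81 83 79]
Op 4: note_on(84): all voices busy, STEAL voice 0 (pitch 81, oldest) -> assign | voices=[84 83 79]
Op 5: note_off(79): free voice 2 | voices=[84 83 -]
Op 6: note_off(83): free voice 1 | voices=[84 - -]

Answer: 84 - -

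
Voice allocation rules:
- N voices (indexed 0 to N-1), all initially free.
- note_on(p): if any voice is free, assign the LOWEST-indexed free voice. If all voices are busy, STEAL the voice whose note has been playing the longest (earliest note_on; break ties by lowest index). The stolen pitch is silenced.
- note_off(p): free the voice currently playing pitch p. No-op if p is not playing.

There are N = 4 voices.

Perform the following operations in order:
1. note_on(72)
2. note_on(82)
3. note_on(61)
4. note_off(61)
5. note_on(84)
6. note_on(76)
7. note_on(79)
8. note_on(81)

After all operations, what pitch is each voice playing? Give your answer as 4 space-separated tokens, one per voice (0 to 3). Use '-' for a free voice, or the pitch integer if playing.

Op 1: note_on(72): voice 0 is free -> assigned | voices=[72 - - -]
Op 2: note_on(82): voice 1 is free -> assigned | voices=[72 82 - -]
Op 3: note_on(61): voice 2 is free -> assigned | voices=[72 82 61 -]
Op 4: note_off(61): free voice 2 | voices=[72 82 - -]
Op 5: note_on(84): voice 2 is free -> assigned | voices=[72 82 84 -]
Op 6: note_on(76): voice 3 is free -> assigned | voices=[72 82 84 76]
Op 7: note_on(79): all voices busy, STEAL voice 0 (pitch 72, oldest) -> assign | voices=[79 82 84 76]
Op 8: note_on(81): all voices busy, STEAL voice 1 (pitch 82, oldest) -> assign | voices=[79 81 84 76]

Answer: 79 81 84 76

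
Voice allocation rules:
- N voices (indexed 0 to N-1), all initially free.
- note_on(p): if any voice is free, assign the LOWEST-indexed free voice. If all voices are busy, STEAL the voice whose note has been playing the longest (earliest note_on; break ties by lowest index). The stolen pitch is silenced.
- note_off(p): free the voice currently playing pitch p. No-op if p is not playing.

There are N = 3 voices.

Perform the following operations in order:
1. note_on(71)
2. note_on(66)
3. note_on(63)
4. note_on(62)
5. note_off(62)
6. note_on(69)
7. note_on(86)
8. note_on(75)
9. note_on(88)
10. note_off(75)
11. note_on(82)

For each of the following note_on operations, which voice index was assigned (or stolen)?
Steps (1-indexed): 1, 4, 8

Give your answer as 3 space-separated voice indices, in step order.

Answer: 0 0 2

Derivation:
Op 1: note_on(71): voice 0 is free -> assigned | voices=[71 - -]
Op 2: note_on(66): voice 1 is free -> assigned | voices=[71 66 -]
Op 3: note_on(63): voice 2 is free -> assigned | voices=[71 66 63]
Op 4: note_on(62): all voices busy, STEAL voice 0 (pitch 71, oldest) -> assign | voices=[62 66 63]
Op 5: note_off(62): free voice 0 | voices=[- 66 63]
Op 6: note_on(69): voice 0 is free -> assigned | voices=[69 66 63]
Op 7: note_on(86): all voices busy, STEAL voice 1 (pitch 66, oldest) -> assign | voices=[69 86 63]
Op 8: note_on(75): all voices busy, STEAL voice 2 (pitch 63, oldest) -> assign | voices=[69 86 75]
Op 9: note_on(88): all voices busy, STEAL voice 0 (pitch 69, oldest) -> assign | voices=[88 86 75]
Op 10: note_off(75): free voice 2 | voices=[88 86 -]
Op 11: note_on(82): voice 2 is free -> assigned | voices=[88 86 82]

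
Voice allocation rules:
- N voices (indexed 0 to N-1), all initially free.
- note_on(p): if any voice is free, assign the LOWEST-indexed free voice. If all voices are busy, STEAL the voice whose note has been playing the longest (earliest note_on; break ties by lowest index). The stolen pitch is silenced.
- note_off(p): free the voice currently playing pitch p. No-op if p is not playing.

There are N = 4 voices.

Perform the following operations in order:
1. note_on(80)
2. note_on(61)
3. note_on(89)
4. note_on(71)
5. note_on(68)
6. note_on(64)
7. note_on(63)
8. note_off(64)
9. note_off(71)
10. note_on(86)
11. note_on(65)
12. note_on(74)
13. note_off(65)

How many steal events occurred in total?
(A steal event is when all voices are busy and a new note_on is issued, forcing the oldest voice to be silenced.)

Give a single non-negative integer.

Op 1: note_on(80): voice 0 is free -> assigned | voices=[80 - - -]
Op 2: note_on(61): voice 1 is free -> assigned | voices=[80 61 - -]
Op 3: note_on(89): voice 2 is free -> assigned | voices=[80 61 89 -]
Op 4: note_on(71): voice 3 is free -> assigned | voices=[80 61 89 71]
Op 5: note_on(68): all voices busy, STEAL voice 0 (pitch 80, oldest) -> assign | voices=[68 61 89 71]
Op 6: note_on(64): all voices busy, STEAL voice 1 (pitch 61, oldest) -> assign | voices=[68 64 89 71]
Op 7: note_on(63): all voices busy, STEAL voice 2 (pitch 89, oldest) -> assign | voices=[68 64 63 71]
Op 8: note_off(64): free voice 1 | voices=[68 - 63 71]
Op 9: note_off(71): free voice 3 | voices=[68 - 63 -]
Op 10: note_on(86): voice 1 is free -> assigned | voices=[68 86 63 -]
Op 11: note_on(65): voice 3 is free -> assigned | voices=[68 86 63 65]
Op 12: note_on(74): all voices busy, STEAL voice 0 (pitch 68, oldest) -> assign | voices=[74 86 63 65]
Op 13: note_off(65): free voice 3 | voices=[74 86 63 -]

Answer: 4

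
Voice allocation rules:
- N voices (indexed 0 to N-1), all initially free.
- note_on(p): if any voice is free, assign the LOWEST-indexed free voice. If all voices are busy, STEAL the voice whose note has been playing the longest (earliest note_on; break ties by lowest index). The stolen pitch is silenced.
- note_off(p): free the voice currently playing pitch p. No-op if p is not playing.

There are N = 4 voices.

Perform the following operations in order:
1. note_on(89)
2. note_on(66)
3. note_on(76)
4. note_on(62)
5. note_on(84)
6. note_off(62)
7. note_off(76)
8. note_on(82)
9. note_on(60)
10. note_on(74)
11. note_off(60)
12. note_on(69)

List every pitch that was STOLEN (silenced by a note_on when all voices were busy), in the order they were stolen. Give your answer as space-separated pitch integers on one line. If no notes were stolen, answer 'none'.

Op 1: note_on(89): voice 0 is free -> assigned | voices=[89 - - -]
Op 2: note_on(66): voice 1 is free -> assigned | voices=[89 66 - -]
Op 3: note_on(76): voice 2 is free -> assigned | voices=[89 66 76 -]
Op 4: note_on(62): voice 3 is free -> assigned | voices=[89 66 76 62]
Op 5: note_on(84): all voices busy, STEAL voice 0 (pitch 89, oldest) -> assign | voices=[84 66 76 62]
Op 6: note_off(62): free voice 3 | voices=[84 66 76 -]
Op 7: note_off(76): free voice 2 | voices=[84 66 - -]
Op 8: note_on(82): voice 2 is free -> assigned | voices=[84 66 82 -]
Op 9: note_on(60): voice 3 is free -> assigned | voices=[84 66 82 60]
Op 10: note_on(74): all voices busy, STEAL voice 1 (pitch 66, oldest) -> assign | voices=[84 74 82 60]
Op 11: note_off(60): free voice 3 | voices=[84 74 82 -]
Op 12: note_on(69): voice 3 is free -> assigned | voices=[84 74 82 69]

Answer: 89 66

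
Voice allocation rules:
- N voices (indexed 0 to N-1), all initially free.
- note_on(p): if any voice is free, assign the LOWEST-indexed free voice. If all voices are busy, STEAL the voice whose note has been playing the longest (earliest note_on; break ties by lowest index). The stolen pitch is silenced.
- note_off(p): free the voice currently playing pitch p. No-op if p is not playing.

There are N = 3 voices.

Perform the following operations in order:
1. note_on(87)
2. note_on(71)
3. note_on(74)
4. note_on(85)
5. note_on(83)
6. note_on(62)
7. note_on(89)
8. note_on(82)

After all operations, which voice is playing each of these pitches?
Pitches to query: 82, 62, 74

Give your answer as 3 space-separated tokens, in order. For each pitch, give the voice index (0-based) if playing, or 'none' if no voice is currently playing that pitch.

Answer: 1 2 none

Derivation:
Op 1: note_on(87): voice 0 is free -> assigned | voices=[87 - -]
Op 2: note_on(71): voice 1 is free -> assigned | voices=[87 71 -]
Op 3: note_on(74): voice 2 is free -> assigned | voices=[87 71 74]
Op 4: note_on(85): all voices busy, STEAL voice 0 (pitch 87, oldest) -> assign | voices=[85 71 74]
Op 5: note_on(83): all voices busy, STEAL voice 1 (pitch 71, oldest) -> assign | voices=[85 83 74]
Op 6: note_on(62): all voices busy, STEAL voice 2 (pitch 74, oldest) -> assign | voices=[85 83 62]
Op 7: note_on(89): all voices busy, STEAL voice 0 (pitch 85, oldest) -> assign | voices=[89 83 62]
Op 8: note_on(82): all voices busy, STEAL voice 1 (pitch 83, oldest) -> assign | voices=[89 82 62]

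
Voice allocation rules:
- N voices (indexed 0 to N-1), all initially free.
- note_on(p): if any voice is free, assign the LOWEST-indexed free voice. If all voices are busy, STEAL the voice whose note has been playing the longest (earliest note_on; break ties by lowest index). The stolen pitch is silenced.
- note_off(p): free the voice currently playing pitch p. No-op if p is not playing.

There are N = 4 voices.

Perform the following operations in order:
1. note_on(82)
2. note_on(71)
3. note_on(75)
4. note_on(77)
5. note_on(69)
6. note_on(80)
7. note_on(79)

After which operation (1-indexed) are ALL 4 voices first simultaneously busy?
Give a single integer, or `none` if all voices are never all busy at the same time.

Answer: 4

Derivation:
Op 1: note_on(82): voice 0 is free -> assigned | voices=[82 - - -]
Op 2: note_on(71): voice 1 is free -> assigned | voices=[82 71 - -]
Op 3: note_on(75): voice 2 is free -> assigned | voices=[82 71 75 -]
Op 4: note_on(77): voice 3 is free -> assigned | voices=[82 71 75 77]
Op 5: note_on(69): all voices busy, STEAL voice 0 (pitch 82, oldest) -> assign | voices=[69 71 75 77]
Op 6: note_on(80): all voices busy, STEAL voice 1 (pitch 71, oldest) -> assign | voices=[69 80 75 77]
Op 7: note_on(79): all voices busy, STEAL voice 2 (pitch 75, oldest) -> assign | voices=[69 80 79 77]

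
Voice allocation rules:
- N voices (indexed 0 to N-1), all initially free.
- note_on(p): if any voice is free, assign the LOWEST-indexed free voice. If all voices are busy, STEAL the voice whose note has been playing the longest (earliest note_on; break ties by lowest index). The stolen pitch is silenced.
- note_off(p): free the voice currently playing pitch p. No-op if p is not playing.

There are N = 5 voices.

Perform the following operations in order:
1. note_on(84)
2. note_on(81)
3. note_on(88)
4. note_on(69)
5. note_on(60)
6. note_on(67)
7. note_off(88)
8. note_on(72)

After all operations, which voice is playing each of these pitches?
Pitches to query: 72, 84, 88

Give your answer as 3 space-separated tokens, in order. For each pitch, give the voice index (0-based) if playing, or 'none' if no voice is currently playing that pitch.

Op 1: note_on(84): voice 0 is free -> assigned | voices=[84 - - - -]
Op 2: note_on(81): voice 1 is free -> assigned | voices=[84 81 - - -]
Op 3: note_on(88): voice 2 is free -> assigned | voices=[84 81 88 - -]
Op 4: note_on(69): voice 3 is free -> assigned | voices=[84 81 88 69 -]
Op 5: note_on(60): voice 4 is free -> assigned | voices=[84 81 88 69 60]
Op 6: note_on(67): all voices busy, STEAL voice 0 (pitch 84, oldest) -> assign | voices=[67 81 88 69 60]
Op 7: note_off(88): free voice 2 | voices=[67 81 - 69 60]
Op 8: note_on(72): voice 2 is free -> assigned | voices=[67 81 72 69 60]

Answer: 2 none none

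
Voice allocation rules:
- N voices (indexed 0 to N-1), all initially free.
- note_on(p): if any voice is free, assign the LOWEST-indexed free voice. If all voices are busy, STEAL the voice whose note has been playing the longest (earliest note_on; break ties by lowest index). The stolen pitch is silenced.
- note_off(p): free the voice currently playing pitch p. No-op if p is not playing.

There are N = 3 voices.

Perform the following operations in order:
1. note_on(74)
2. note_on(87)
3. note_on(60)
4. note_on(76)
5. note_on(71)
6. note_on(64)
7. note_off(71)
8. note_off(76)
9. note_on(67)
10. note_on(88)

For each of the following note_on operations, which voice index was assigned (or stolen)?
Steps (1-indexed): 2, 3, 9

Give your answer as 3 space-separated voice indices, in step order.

Op 1: note_on(74): voice 0 is free -> assigned | voices=[74 - -]
Op 2: note_on(87): voice 1 is free -> assigned | voices=[74 87 -]
Op 3: note_on(60): voice 2 is free -> assigned | voices=[74 87 60]
Op 4: note_on(76): all voices busy, STEAL voice 0 (pitch 74, oldest) -> assign | voices=[76 87 60]
Op 5: note_on(71): all voices busy, STEAL voice 1 (pitch 87, oldest) -> assign | voices=[76 71 60]
Op 6: note_on(64): all voices busy, STEAL voice 2 (pitch 60, oldest) -> assign | voices=[76 71 64]
Op 7: note_off(71): free voice 1 | voices=[76 - 64]
Op 8: note_off(76): free voice 0 | voices=[- - 64]
Op 9: note_on(67): voice 0 is free -> assigned | voices=[67 - 64]
Op 10: note_on(88): voice 1 is free -> assigned | voices=[67 88 64]

Answer: 1 2 0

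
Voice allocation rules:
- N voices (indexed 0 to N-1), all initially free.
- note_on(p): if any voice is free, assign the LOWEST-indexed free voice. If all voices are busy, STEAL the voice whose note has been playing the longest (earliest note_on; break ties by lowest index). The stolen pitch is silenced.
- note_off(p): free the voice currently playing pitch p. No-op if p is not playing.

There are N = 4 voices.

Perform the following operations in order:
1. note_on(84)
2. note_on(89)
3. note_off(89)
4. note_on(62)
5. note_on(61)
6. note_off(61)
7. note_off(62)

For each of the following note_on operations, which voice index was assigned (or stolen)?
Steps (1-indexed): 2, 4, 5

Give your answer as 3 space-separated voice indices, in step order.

Answer: 1 1 2

Derivation:
Op 1: note_on(84): voice 0 is free -> assigned | voices=[84 - - -]
Op 2: note_on(89): voice 1 is free -> assigned | voices=[84 89 - -]
Op 3: note_off(89): free voice 1 | voices=[84 - - -]
Op 4: note_on(62): voice 1 is free -> assigned | voices=[84 62 - -]
Op 5: note_on(61): voice 2 is free -> assigned | voices=[84 62 61 -]
Op 6: note_off(61): free voice 2 | voices=[84 62 - -]
Op 7: note_off(62): free voice 1 | voices=[84 - - -]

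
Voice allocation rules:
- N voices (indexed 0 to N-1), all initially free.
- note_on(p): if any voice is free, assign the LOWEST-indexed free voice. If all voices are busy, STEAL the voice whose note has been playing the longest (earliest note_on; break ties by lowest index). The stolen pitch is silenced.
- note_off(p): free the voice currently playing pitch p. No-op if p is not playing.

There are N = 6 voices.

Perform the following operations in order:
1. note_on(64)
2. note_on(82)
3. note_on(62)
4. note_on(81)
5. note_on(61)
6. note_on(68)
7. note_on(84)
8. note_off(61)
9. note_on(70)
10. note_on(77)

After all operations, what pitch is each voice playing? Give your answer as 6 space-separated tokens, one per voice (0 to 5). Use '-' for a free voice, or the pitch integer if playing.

Op 1: note_on(64): voice 0 is free -> assigned | voices=[64 - - - - -]
Op 2: note_on(82): voice 1 is free -> assigned | voices=[64 82 - - - -]
Op 3: note_on(62): voice 2 is free -> assigned | voices=[64 82 62 - - -]
Op 4: note_on(81): voice 3 is free -> assigned | voices=[64 82 62 81 - -]
Op 5: note_on(61): voice 4 is free -> assigned | voices=[64 82 62 81 61 -]
Op 6: note_on(68): voice 5 is free -> assigned | voices=[64 82 62 81 61 68]
Op 7: note_on(84): all voices busy, STEAL voice 0 (pitch 64, oldest) -> assign | voices=[84 82 62 81 61 68]
Op 8: note_off(61): free voice 4 | voices=[84 82 62 81 - 68]
Op 9: note_on(70): voice 4 is free -> assigned | voices=[84 82 62 81 70 68]
Op 10: note_on(77): all voices busy, STEAL voice 1 (pitch 82, oldest) -> assign | voices=[84 77 62 81 70 68]

Answer: 84 77 62 81 70 68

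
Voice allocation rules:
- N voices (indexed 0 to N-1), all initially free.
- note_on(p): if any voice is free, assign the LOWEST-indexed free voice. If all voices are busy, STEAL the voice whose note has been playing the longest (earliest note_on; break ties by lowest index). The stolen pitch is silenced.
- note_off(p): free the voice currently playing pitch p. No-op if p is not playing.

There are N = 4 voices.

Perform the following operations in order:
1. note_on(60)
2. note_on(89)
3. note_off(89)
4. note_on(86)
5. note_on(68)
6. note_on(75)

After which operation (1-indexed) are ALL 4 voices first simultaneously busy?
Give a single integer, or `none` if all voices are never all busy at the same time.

Op 1: note_on(60): voice 0 is free -> assigned | voices=[60 - - -]
Op 2: note_on(89): voice 1 is free -> assigned | voices=[60 89 - -]
Op 3: note_off(89): free voice 1 | voices=[60 - - -]
Op 4: note_on(86): voice 1 is free -> assigned | voices=[60 86 - -]
Op 5: note_on(68): voice 2 is free -> assigned | voices=[60 86 68 -]
Op 6: note_on(75): voice 3 is free -> assigned | voices=[60 86 68 75]

Answer: 6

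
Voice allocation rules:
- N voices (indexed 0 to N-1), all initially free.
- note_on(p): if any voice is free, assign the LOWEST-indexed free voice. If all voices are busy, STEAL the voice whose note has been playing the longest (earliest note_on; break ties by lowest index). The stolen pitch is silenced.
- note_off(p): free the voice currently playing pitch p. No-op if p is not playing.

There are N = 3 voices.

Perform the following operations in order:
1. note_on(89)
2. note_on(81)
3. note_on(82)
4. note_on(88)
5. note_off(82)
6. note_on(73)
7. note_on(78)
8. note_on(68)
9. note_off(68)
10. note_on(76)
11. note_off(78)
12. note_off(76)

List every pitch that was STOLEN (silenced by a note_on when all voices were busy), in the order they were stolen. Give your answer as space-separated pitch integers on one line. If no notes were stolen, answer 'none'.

Op 1: note_on(89): voice 0 is free -> assigned | voices=[89 - -]
Op 2: note_on(81): voice 1 is free -> assigned | voices=[89 81 -]
Op 3: note_on(82): voice 2 is free -> assigned | voices=[89 81 82]
Op 4: note_on(88): all voices busy, STEAL voice 0 (pitch 89, oldest) -> assign | voices=[88 81 82]
Op 5: note_off(82): free voice 2 | voices=[88 81 -]
Op 6: note_on(73): voice 2 is free -> assigned | voices=[88 81 73]
Op 7: note_on(78): all voices busy, STEAL voice 1 (pitch 81, oldest) -> assign | voices=[88 78 73]
Op 8: note_on(68): all voices busy, STEAL voice 0 (pitch 88, oldest) -> assign | voices=[68 78 73]
Op 9: note_off(68): free voice 0 | voices=[- 78 73]
Op 10: note_on(76): voice 0 is free -> assigned | voices=[76 78 73]
Op 11: note_off(78): free voice 1 | voices=[76 - 73]
Op 12: note_off(76): free voice 0 | voices=[- - 73]

Answer: 89 81 88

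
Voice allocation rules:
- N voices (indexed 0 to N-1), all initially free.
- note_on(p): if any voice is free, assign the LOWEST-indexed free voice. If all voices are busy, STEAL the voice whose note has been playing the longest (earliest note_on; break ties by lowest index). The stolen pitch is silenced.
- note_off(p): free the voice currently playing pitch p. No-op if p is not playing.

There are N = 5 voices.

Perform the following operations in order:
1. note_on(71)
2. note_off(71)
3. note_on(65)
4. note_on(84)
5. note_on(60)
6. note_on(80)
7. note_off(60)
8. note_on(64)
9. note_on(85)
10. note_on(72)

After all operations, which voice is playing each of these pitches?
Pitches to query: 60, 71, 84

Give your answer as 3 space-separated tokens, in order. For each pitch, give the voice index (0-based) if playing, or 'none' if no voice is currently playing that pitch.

Answer: none none 1

Derivation:
Op 1: note_on(71): voice 0 is free -> assigned | voices=[71 - - - -]
Op 2: note_off(71): free voice 0 | voices=[- - - - -]
Op 3: note_on(65): voice 0 is free -> assigned | voices=[65 - - - -]
Op 4: note_on(84): voice 1 is free -> assigned | voices=[65 84 - - -]
Op 5: note_on(60): voice 2 is free -> assigned | voices=[65 84 60 - -]
Op 6: note_on(80): voice 3 is free -> assigned | voices=[65 84 60 80 -]
Op 7: note_off(60): free voice 2 | voices=[65 84 - 80 -]
Op 8: note_on(64): voice 2 is free -> assigned | voices=[65 84 64 80 -]
Op 9: note_on(85): voice 4 is free -> assigned | voices=[65 84 64 80 85]
Op 10: note_on(72): all voices busy, STEAL voice 0 (pitch 65, oldest) -> assign | voices=[72 84 64 80 85]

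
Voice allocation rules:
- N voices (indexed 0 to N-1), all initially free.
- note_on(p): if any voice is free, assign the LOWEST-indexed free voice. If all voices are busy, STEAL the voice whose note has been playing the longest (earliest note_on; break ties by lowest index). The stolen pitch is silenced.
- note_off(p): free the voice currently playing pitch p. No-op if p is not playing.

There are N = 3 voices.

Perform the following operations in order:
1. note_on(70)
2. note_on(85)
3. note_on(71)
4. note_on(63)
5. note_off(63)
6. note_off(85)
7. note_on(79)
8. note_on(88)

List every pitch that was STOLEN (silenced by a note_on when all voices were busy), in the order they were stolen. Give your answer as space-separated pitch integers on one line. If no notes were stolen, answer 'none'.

Answer: 70

Derivation:
Op 1: note_on(70): voice 0 is free -> assigned | voices=[70 - -]
Op 2: note_on(85): voice 1 is free -> assigned | voices=[70 85 -]
Op 3: note_on(71): voice 2 is free -> assigned | voices=[70 85 71]
Op 4: note_on(63): all voices busy, STEAL voice 0 (pitch 70, oldest) -> assign | voices=[63 85 71]
Op 5: note_off(63): free voice 0 | voices=[- 85 71]
Op 6: note_off(85): free voice 1 | voices=[- - 71]
Op 7: note_on(79): voice 0 is free -> assigned | voices=[79 - 71]
Op 8: note_on(88): voice 1 is free -> assigned | voices=[79 88 71]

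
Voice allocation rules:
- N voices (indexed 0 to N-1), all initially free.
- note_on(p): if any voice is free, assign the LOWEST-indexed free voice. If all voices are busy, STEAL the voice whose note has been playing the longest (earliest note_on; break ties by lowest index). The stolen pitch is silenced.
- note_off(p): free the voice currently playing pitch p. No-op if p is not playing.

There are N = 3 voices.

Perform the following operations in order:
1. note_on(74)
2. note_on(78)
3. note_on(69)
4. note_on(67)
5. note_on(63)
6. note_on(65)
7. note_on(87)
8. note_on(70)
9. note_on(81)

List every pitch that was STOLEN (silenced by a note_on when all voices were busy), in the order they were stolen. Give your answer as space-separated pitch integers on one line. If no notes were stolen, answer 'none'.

Answer: 74 78 69 67 63 65

Derivation:
Op 1: note_on(74): voice 0 is free -> assigned | voices=[74 - -]
Op 2: note_on(78): voice 1 is free -> assigned | voices=[74 78 -]
Op 3: note_on(69): voice 2 is free -> assigned | voices=[74 78 69]
Op 4: note_on(67): all voices busy, STEAL voice 0 (pitch 74, oldest) -> assign | voices=[67 78 69]
Op 5: note_on(63): all voices busy, STEAL voice 1 (pitch 78, oldest) -> assign | voices=[67 63 69]
Op 6: note_on(65): all voices busy, STEAL voice 2 (pitch 69, oldest) -> assign | voices=[67 63 65]
Op 7: note_on(87): all voices busy, STEAL voice 0 (pitch 67, oldest) -> assign | voices=[87 63 65]
Op 8: note_on(70): all voices busy, STEAL voice 1 (pitch 63, oldest) -> assign | voices=[87 70 65]
Op 9: note_on(81): all voices busy, STEAL voice 2 (pitch 65, oldest) -> assign | voices=[87 70 81]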